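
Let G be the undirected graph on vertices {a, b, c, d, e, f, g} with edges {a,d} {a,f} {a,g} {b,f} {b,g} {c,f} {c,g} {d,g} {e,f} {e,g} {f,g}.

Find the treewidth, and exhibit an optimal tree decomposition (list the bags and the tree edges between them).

Treewidth 2.
One optimal decomposition is:
Bags: B1 = {a, f, g}  B2 = {b, f, g}  B3 = {a, d, g}  B4 = {c, f, g}  B5 = {e, f, g}
Tree: B1–B2, B1–B3, B2–B4, B1–B5

Each bag holds 3 vertices, so the decomposition has width 2, which upper-bounds the treewidth. For the lower bound, the 3 vertices {a, d, g} are pairwise adjacent, and any tree decomposition puts a clique entirely inside one bag — forcing width ≥ 2. Therefore the treewidth is 2.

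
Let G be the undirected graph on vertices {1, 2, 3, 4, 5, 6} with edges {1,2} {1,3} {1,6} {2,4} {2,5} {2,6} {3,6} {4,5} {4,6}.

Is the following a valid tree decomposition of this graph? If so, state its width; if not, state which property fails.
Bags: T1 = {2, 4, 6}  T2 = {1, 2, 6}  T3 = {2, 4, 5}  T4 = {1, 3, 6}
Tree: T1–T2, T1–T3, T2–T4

Yes; width 2.

Every vertex of G appears in some bag (union = {1, 2, 3, 4, 5, 6}); every edge is covered by a bag; and for each vertex v the set of bags containing v is connected in the bag tree. The decomposition is therefore valid. The largest bag has 3 vertices, so the width is 2.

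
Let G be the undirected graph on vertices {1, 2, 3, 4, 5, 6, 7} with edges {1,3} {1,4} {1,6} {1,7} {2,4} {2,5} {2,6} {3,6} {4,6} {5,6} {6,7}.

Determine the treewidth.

2

A width-2 tree decomposition is:
Bags: B1 = {1, 4, 6}  B2 = {2, 4, 6}  B3 = {1, 3, 6}  B4 = {1, 6, 7}  B5 = {2, 5, 6}
Tree: B1–B2, B1–B3, B1–B4, B2–B5
Every bag has size at most 3, so the width is 3 − 1 = 2 and tw(G) ≤ 2. Conversely, {1, 3, 6} is a clique of size 3, and the vertices of any clique must share a bag in every tree decomposition; so some bag has ≥ 3 vertices and tw(G) ≥ 2. The upper and lower bounds meet at 2, so that is the treewidth.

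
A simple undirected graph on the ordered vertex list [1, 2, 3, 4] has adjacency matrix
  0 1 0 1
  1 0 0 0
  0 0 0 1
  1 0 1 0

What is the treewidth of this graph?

1

A width-1 tree decomposition is:
Bags: B1 = {1, 4}  B2 = {1, 2}  B3 = {3, 4}
Tree: B1–B2, B1–B3
Each bag holds 2 vertices, so the decomposition has width 1, which upper-bounds the treewidth. Since G has at least one edge (e.g. 4–1), it is not an edgeless graph, so tw(G) ≥ 1. The upper and lower bounds meet at 1, so that is the treewidth.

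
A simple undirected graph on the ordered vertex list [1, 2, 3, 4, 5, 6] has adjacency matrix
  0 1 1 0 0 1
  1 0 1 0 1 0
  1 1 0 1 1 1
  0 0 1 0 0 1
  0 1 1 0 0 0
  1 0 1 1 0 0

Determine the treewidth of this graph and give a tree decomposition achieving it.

Treewidth 2.
One optimal decomposition is:
Bags: B1 = {1, 2, 3}  B2 = {1, 3, 6}  B3 = {3, 4, 6}  B4 = {2, 3, 5}
Tree: B1–B2, B2–B3, B1–B4

Every bag has size at most 3, so the width is 3 − 1 = 2 and tw(G) ≤ 2. For the lower bound, the 3 vertices {1, 2, 3} are pairwise adjacent, and any tree decomposition puts a clique entirely inside one bag — forcing width ≥ 2. Therefore the treewidth is 2.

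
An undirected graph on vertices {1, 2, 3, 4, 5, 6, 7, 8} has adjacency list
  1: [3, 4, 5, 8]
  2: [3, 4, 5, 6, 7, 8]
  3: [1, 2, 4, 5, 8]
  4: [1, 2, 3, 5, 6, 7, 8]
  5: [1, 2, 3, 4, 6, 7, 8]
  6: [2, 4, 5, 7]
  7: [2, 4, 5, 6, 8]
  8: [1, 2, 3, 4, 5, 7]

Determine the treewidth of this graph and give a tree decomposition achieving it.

Treewidth 4.
One such decomposition:
Bags: B1 = {2, 3, 4, 5, 8}  B2 = {2, 4, 5, 7, 8}  B3 = {2, 4, 5, 6, 7}  B4 = {1, 3, 4, 5, 8}
Tree: B1–B2, B2–B3, B1–B4

Every bag has size at most 5, so the width is 5 − 1 = 4 and tw(G) ≤ 4. Conversely, {1, 3, 4, 5, 8} is a clique of size 5, and the vertices of any clique must share a bag in every tree decomposition; so some bag has ≥ 5 vertices and tw(G) ≥ 4. Therefore the treewidth is 4.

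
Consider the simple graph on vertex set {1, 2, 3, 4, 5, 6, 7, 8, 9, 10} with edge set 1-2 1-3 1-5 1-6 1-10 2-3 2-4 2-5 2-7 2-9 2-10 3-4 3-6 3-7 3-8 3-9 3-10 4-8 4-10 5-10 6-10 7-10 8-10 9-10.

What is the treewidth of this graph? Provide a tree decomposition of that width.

Treewidth 3.
One optimal decomposition is:
Bags: B1 = {3, 4, 8, 10}  B2 = {2, 3, 4, 10}  B3 = {1, 2, 3, 10}  B4 = {1, 2, 5, 10}  B5 = {2, 3, 9, 10}  B6 = {2, 3, 7, 10}  B7 = {1, 3, 6, 10}
Tree: B1–B2, B2–B3, B3–B4, B3–B5, B2–B6, B3–B7

Each bag holds 4 vertices, so the decomposition has width 3, which upper-bounds the treewidth. Conversely, {3, 4, 8, 10} is a clique of size 4, and the vertices of any clique must share a bag in every tree decomposition; so some bag has ≥ 4 vertices and tw(G) ≥ 3. Combining the bounds, tw(G) = 3.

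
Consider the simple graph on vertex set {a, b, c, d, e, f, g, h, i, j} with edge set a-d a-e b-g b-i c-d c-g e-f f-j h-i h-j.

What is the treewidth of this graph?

A width-2 tree decomposition is:
Bags: B1 = {h, i, j}  B2 = {f, i, j}  B3 = {e, f, i}  B4 = {a, e, i}  B5 = {a, d, i}  B6 = {c, d, i}  B7 = {c, g, i}  B8 = {b, g, i}
Tree: B1–B2, B2–B3, B3–B4, B4–B5, B5–B6, B6–B7, B7–B8
Each bag holds 3 vertices, so the decomposition has width 2, which upper-bounds the treewidth. The edges i–h–j–f–e–a–d–c–g–b–i form a cycle, so G is not a tree and its treewidth is at least 2. The upper and lower bounds meet at 2, so that is the treewidth.

2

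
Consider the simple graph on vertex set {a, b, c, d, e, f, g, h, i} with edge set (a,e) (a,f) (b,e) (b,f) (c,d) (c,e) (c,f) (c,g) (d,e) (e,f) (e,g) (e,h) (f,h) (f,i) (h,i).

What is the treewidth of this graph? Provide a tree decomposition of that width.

Treewidth 2.
One optimal decomposition is:
Bags: B1 = {f, h, i}  B2 = {e, f, h}  B3 = {c, e, f}  B4 = {c, d, e}  B5 = {c, e, g}  B6 = {a, e, f}  B7 = {b, e, f}
Tree: B1–B2, B2–B3, B3–B4, B4–B5, B3–B6, B6–B7

Every bag has size at most 3, so the width is 3 − 1 = 2 and tw(G) ≤ 2. Conversely, {c, d, e} is a clique of size 3, and the vertices of any clique must share a bag in every tree decomposition; so some bag has ≥ 3 vertices and tw(G) ≥ 2. Hence tw(G) = 2 exactly.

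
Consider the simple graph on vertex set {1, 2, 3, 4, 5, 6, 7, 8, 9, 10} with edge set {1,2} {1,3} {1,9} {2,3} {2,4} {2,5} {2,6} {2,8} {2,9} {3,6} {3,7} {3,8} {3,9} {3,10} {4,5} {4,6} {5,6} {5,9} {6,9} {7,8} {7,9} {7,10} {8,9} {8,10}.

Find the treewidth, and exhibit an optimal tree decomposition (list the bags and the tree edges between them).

Each bag holds 4 vertices, so the decomposition has width 3, which upper-bounds the treewidth. On the other hand G contains the 4-clique {2, 3, 8, 9}. A clique must lie in a single bag of any decomposition, so no decomposition can have width below 3. Hence tw(G) = 3 exactly.

Treewidth 3.
One optimal decomposition is:
Bags: B1 = {2, 3, 8, 9}  B2 = {2, 3, 6, 9}  B3 = {3, 7, 8, 9}  B4 = {2, 5, 6, 9}  B5 = {3, 7, 8, 10}  B6 = {2, 4, 5, 6}  B7 = {1, 2, 3, 9}
Tree: B1–B2, B1–B3, B2–B4, B3–B5, B4–B6, B1–B7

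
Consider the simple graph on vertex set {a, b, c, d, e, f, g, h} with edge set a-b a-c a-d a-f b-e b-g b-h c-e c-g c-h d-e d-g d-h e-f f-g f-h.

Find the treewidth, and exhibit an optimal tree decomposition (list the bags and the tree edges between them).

The largest bag has 5 vertices, giving width 4; this decomposition certifies tw(G) ≤ 4. For the lower bound: the 5 vertex sets {e,f}, {c,g}, {a,b}, {d}, {h} are disjoint, each induces a connected subgraph, and every pair is joined by at least one edge of G. Contracting each set to a single vertex therefore yields K_{5} as a minor, and since treewidth is minor-monotone, tw(G) ≥ tw(K_{5}) = 4. Therefore the treewidth is 4.

Treewidth 4.
One such decomposition:
Bags: B1 = {b, c, d, e, f}  B2 = {b, c, d, f, g}  B3 = {a, b, c, d, f}  B4 = {b, c, d, f, h}
Tree: B1–B2, B2–B3, B3–B4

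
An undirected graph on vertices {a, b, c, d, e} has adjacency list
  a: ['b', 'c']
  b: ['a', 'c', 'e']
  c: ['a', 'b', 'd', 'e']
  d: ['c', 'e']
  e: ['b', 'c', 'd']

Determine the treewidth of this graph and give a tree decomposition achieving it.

Treewidth 2.
One such decomposition:
Bags: B1 = {b, c, e}  B2 = {c, d, e}  B3 = {a, b, c}
Tree: B1–B2, B1–B3

Each bag holds 3 vertices, so the decomposition has width 2, which upper-bounds the treewidth. On the other hand G contains the 3-clique {c, d, e}. A clique must lie in a single bag of any decomposition, so no decomposition can have width below 2. Hence tw(G) = 2 exactly.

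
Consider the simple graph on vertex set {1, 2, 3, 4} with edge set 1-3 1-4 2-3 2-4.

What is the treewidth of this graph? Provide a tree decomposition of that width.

Every bag has size at most 3, so the width is 3 − 1 = 2 and tw(G) ≤ 2. The edges 1–4–2–3–1 form a cycle, so G is not a tree and its treewidth is at least 2. The upper and lower bounds meet at 2, so that is the treewidth.

Treewidth 2.
Bags: B1 = {1, 2, 4}  B2 = {1, 2, 3}
Tree: B1–B2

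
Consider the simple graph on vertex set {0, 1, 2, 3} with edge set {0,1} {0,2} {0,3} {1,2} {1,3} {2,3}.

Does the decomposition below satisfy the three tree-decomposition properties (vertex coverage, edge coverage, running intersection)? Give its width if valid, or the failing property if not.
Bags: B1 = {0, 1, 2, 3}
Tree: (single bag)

Yes; width 3.

Checking the three conditions: (i) the bags cover all of {0, 1, 2, 3}; (ii) for each edge, some bag contains both endpoints; (iii) the bags containing any fixed vertex form a subtree. All hold, so the decomposition is valid with width 4 − 1 = 3.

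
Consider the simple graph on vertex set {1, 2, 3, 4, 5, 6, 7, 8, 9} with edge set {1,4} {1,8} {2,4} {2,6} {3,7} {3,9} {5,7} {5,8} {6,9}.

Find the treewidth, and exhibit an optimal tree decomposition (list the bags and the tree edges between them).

Treewidth 2.
One optimal decomposition is:
Bags: B1 = {2, 4, 6}  B2 = {4, 6, 9}  B3 = {3, 4, 9}  B4 = {3, 4, 7}  B5 = {4, 5, 7}  B6 = {4, 5, 8}  B7 = {1, 4, 8}
Tree: B1–B2, B2–B3, B3–B4, B4–B5, B5–B6, B6–B7

Each bag holds 3 vertices, so the decomposition has width 2, which upper-bounds the treewidth. For the lower bound, G contains the cycle 4–2–6–9–3–7–5–8–1–4, so G is not a forest; only forests have treewidth ≤ 1, hence tw(G) ≥ 2. The upper and lower bounds meet at 2, so that is the treewidth.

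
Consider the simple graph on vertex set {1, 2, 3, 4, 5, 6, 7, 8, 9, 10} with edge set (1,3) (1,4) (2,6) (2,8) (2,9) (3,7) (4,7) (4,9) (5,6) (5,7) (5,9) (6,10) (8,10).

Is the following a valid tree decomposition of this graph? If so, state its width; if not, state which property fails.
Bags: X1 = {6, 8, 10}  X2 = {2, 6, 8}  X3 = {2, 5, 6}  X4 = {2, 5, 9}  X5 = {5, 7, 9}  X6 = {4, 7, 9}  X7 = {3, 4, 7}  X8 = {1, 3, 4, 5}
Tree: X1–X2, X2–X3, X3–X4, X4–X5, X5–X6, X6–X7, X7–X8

A tree decomposition must satisfy three properties: every vertex lies in some bag; for every edge, both endpoints lie together in some bag; and for every vertex, the bags containing it form a connected subtree. Here bags containing vertex 5 are not connected in the tree, so the decomposition is invalid.

No — bags containing vertex 5 are not connected in the tree.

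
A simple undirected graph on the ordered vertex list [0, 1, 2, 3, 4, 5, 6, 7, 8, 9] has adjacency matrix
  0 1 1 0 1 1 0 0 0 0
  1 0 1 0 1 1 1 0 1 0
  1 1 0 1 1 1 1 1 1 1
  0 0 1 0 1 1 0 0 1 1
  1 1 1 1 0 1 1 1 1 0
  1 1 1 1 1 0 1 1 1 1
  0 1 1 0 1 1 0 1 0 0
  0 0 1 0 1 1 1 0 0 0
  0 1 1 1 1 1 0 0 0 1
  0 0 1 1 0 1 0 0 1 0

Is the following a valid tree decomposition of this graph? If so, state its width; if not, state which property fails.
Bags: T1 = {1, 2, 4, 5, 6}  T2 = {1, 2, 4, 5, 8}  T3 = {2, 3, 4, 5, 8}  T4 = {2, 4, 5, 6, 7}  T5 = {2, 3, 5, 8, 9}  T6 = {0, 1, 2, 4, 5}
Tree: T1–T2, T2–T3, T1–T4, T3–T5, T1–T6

Yes; width 4.

Checking the three conditions: (i) the bags cover all of {0, 1, 2, 3, 4, 5, 6, 7, 8, 9}; (ii) for each edge, some bag contains both endpoints; (iii) the bags containing any fixed vertex form a subtree. All hold, so the decomposition is valid with width 5 − 1 = 4.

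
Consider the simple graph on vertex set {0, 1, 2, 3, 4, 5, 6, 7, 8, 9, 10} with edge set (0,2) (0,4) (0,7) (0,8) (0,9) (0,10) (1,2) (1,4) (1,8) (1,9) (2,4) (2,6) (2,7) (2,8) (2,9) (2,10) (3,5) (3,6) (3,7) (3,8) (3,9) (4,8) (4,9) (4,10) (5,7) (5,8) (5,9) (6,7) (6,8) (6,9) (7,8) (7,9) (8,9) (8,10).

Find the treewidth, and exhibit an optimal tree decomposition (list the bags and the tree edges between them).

Treewidth 4.
Bags: B1 = {0, 2, 7, 8, 9}  B2 = {2, 6, 7, 8, 9}  B3 = {3, 6, 7, 8, 9}  B4 = {0, 2, 4, 8, 9}  B5 = {0, 2, 4, 8, 10}  B6 = {1, 2, 4, 8, 9}  B7 = {3, 5, 7, 8, 9}
Tree: B1–B2, B2–B3, B1–B4, B4–B5, B4–B6, B3–B7

Each bag holds 5 vertices, so the decomposition has width 4, which upper-bounds the treewidth. On the other hand G contains the 5-clique {0, 2, 4, 8, 9}. A clique must lie in a single bag of any decomposition, so no decomposition can have width below 4. Therefore the treewidth is 4.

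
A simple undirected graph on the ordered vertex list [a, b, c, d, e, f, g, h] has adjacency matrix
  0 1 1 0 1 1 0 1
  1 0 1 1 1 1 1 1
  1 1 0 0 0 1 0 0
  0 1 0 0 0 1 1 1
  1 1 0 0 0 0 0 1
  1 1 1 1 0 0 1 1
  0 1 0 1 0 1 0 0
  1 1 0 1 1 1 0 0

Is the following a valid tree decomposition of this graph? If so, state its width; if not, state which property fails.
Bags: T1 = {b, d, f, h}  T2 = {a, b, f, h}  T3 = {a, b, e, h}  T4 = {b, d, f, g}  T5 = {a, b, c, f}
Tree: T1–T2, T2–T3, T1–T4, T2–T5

Yes; width 3.

Vertex coverage: the bags together contain {a, b, c, d, e, f, g, h}, the full vertex set. Edge coverage: each edge of G has both endpoints in at least one bag. Running intersection: for every vertex, the bags containing it form a connected subtree. All three properties hold, so this is a valid tree decomposition of width max|bag| − 1 = 3, and hence tw(G) ≤ 3.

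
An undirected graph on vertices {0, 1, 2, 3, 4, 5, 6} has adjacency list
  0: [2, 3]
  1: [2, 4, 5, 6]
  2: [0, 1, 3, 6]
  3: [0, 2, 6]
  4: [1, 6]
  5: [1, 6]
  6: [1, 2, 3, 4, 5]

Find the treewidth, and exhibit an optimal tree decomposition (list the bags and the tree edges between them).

Treewidth 2.
Bags: B1 = {2, 3, 6}  B2 = {1, 2, 6}  B3 = {1, 4, 6}  B4 = {1, 5, 6}  B5 = {0, 2, 3}
Tree: B1–B2, B2–B3, B2–B4, B1–B5

Every bag has size at most 3, so the width is 3 − 1 = 2 and tw(G) ≤ 2. For the lower bound, the 3 vertices {0, 2, 3} are pairwise adjacent, and any tree decomposition puts a clique entirely inside one bag — forcing width ≥ 2. Hence tw(G) = 2 exactly.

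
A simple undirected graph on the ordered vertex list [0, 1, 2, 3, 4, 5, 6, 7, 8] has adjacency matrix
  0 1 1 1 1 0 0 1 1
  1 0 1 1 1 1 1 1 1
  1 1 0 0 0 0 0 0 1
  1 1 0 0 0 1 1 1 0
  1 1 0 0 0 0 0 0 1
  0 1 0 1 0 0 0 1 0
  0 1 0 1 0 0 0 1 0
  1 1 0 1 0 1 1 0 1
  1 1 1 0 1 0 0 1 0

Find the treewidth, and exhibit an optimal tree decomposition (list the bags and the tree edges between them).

Treewidth 3.
Bags: B1 = {0, 1, 7, 8}  B2 = {0, 1, 3, 7}  B3 = {1, 3, 5, 7}  B4 = {1, 3, 6, 7}  B5 = {0, 1, 4, 8}  B6 = {0, 1, 2, 8}
Tree: B1–B2, B2–B3, B3–B4, B1–B5, B5–B6

The largest bag has 4 vertices, giving width 3; this decomposition certifies tw(G) ≤ 3. On the other hand G contains the 4-clique {0, 1, 2, 8}. A clique must lie in a single bag of any decomposition, so no decomposition can have width below 3. Therefore the treewidth is 3.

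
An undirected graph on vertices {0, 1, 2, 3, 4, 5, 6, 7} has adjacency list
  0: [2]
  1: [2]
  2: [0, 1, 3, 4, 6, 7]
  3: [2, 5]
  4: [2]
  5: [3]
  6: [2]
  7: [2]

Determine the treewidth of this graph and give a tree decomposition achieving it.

Treewidth 1.
One such decomposition:
Bags: B1 = {2, 6}  B2 = {2, 4}  B3 = {0, 2}  B4 = {1, 2}  B5 = {2, 3}  B6 = {3, 5}  B7 = {2, 7}
Tree: B1–B2, B1–B3, B2–B4, B4–B5, B5–B6, B2–B7

Each bag holds 2 vertices, so the decomposition has width 1, which upper-bounds the treewidth. Since G has at least one edge (e.g. 2–6), it is not an edgeless graph, so tw(G) ≥ 1. Therefore the treewidth is 1.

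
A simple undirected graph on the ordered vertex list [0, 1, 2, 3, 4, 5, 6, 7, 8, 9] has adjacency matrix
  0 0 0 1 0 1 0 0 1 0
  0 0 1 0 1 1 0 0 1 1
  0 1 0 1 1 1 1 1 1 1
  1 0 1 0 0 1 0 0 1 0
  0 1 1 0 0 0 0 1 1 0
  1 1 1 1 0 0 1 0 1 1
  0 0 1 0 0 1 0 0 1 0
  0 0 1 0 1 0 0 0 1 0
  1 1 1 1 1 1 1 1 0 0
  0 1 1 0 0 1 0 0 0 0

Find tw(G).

3

A width-3 tree decomposition is:
Bags: B1 = {1, 2, 5, 8}  B2 = {2, 5, 6, 8}  B3 = {2, 3, 5, 8}  B4 = {1, 2, 5, 9}  B5 = {1, 2, 4, 8}  B6 = {2, 4, 7, 8}  B7 = {0, 3, 5, 8}
Tree: B1–B2, B1–B3, B1–B4, B1–B5, B5–B6, B3–B7
Every bag has size at most 4, so the width is 4 − 1 = 3 and tw(G) ≤ 3. On the other hand G contains the 4-clique {0, 3, 5, 8}. A clique must lie in a single bag of any decomposition, so no decomposition can have width below 3. Hence tw(G) = 3 exactly.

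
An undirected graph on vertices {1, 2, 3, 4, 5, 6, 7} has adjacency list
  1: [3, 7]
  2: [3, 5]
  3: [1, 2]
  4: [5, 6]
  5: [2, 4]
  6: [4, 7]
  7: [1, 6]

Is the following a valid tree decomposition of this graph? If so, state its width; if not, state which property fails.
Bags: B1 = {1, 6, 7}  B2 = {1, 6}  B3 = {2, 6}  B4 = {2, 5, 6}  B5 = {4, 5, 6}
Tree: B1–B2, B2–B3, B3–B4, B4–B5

No — vertex 3 appears in no bag.

A tree decomposition must satisfy three properties: every vertex lies in some bag; for every edge, both endpoints lie together in some bag; and for every vertex, the bags containing it form a connected subtree. Here vertex 3 appears in no bag, so the decomposition is invalid.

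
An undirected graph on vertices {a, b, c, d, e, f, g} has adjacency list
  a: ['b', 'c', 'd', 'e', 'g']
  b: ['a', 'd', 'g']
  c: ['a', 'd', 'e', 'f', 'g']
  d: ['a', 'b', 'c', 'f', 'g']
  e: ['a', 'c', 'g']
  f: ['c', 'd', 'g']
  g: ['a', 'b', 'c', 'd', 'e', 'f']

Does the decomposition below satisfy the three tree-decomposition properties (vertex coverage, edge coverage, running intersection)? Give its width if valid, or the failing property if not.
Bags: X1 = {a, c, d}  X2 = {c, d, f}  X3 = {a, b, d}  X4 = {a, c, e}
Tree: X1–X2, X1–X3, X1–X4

A tree decomposition must satisfy three properties: every vertex lies in some bag; for every edge, both endpoints lie together in some bag; and for every vertex, the bags containing it form a connected subtree. Here vertex g appears in no bag, so the decomposition is invalid.

No — vertex g appears in no bag.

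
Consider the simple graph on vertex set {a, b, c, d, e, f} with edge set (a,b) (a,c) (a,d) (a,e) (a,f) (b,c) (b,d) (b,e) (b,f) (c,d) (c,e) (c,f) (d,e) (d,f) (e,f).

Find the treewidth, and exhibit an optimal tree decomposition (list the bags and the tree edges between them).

Treewidth 5.
One optimal decomposition is:
Bags: B1 = {a, b, c, d, e, f}
Tree: (single bag)

A single bag containing all 6 vertices is trivially a valid decomposition of width 5. For the lower bound, the 6 vertices {a, b, c, d, e, f} are pairwise adjacent, and any tree decomposition puts a clique entirely inside one bag — forcing width ≥ 5. Therefore the treewidth is 5.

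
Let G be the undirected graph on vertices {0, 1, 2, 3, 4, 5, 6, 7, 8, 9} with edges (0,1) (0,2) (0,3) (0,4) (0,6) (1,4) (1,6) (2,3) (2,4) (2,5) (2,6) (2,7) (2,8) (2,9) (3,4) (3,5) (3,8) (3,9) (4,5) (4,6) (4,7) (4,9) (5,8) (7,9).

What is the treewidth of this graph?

3

A width-3 tree decomposition is:
Bags: B1 = {2, 4, 7, 9}  B2 = {2, 3, 4, 9}  B3 = {2, 3, 4, 5}  B4 = {2, 3, 5, 8}  B5 = {0, 2, 3, 4}  B6 = {0, 2, 4, 6}  B7 = {0, 1, 4, 6}
Tree: B1–B2, B2–B3, B3–B4, B3–B5, B5–B6, B6–B7
Each bag holds 4 vertices, so the decomposition has width 3, which upper-bounds the treewidth. Conversely, {0, 1, 4, 6} is a clique of size 4, and the vertices of any clique must share a bag in every tree decomposition; so some bag has ≥ 4 vertices and tw(G) ≥ 3. The upper and lower bounds meet at 3, so that is the treewidth.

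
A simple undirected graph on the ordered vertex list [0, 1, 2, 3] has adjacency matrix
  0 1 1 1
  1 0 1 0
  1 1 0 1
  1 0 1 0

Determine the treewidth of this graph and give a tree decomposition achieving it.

Treewidth 2.
One such decomposition:
Bags: B1 = {0, 1, 2}  B2 = {0, 2, 3}
Tree: B1–B2

Every bag has size at most 3, so the width is 3 − 1 = 2 and tw(G) ≤ 2. For the lower bound, the 3 vertices {0, 1, 2} are pairwise adjacent, and any tree decomposition puts a clique entirely inside one bag — forcing width ≥ 2. Therefore the treewidth is 2.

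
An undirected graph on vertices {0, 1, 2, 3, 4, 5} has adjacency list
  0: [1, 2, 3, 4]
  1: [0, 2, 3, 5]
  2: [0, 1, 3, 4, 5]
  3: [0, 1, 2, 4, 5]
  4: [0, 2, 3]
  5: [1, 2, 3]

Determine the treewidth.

A width-3 tree decomposition is:
Bags: B1 = {1, 2, 3, 5}  B2 = {0, 1, 2, 3}  B3 = {0, 2, 3, 4}
Tree: B1–B2, B2–B3
Each bag holds 4 vertices, so the decomposition has width 3, which upper-bounds the treewidth. Conversely, {0, 1, 2, 3} is a clique of size 4, and the vertices of any clique must share a bag in every tree decomposition; so some bag has ≥ 4 vertices and tw(G) ≥ 3. Combining the bounds, tw(G) = 3.

3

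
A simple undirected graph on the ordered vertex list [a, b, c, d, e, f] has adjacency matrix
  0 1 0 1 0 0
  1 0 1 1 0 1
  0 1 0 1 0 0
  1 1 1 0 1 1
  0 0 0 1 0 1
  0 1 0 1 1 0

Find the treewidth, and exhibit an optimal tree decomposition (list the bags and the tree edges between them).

Every bag has size at most 3, so the width is 3 − 1 = 2 and tw(G) ≤ 2. On the other hand G contains the 3-clique {d, e, f}. A clique must lie in a single bag of any decomposition, so no decomposition can have width below 2. Therefore the treewidth is 2.

Treewidth 2.
One such decomposition:
Bags: B1 = {b, d, f}  B2 = {d, e, f}  B3 = {a, b, d}  B4 = {b, c, d}
Tree: B1–B2, B1–B3, B1–B4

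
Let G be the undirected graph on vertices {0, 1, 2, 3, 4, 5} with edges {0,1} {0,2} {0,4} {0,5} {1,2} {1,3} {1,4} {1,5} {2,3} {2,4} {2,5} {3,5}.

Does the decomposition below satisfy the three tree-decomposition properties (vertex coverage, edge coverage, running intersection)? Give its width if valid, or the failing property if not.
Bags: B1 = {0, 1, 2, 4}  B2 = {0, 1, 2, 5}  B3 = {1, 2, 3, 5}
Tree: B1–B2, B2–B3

Yes; width 3.

Every vertex of G appears in some bag (union = {0, 1, 2, 3, 4, 5}); every edge is covered by a bag; and for each vertex v the set of bags containing v is connected in the bag tree. The decomposition is therefore valid. The largest bag has 4 vertices, so the width is 3.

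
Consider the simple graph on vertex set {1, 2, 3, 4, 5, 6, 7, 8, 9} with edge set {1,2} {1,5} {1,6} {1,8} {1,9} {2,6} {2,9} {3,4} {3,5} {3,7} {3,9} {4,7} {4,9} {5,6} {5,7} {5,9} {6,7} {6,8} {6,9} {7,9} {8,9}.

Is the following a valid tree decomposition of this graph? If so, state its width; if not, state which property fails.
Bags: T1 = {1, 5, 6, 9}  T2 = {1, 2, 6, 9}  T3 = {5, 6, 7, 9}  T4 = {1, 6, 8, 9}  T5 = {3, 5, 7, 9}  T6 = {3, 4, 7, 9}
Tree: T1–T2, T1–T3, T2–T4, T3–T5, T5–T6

Yes; width 3.

Checking the three conditions: (i) the bags cover all of {1, 2, 3, 4, 5, 6, 7, 8, 9}; (ii) for each edge, some bag contains both endpoints; (iii) the bags containing any fixed vertex form a subtree. All hold, so the decomposition is valid with width 4 − 1 = 3.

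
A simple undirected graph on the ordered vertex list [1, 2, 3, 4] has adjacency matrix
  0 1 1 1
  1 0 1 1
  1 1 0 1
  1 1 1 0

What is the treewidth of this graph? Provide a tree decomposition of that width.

A single bag containing all 4 vertices is trivially a valid decomposition of width 3. For the lower bound, the 4 vertices {1, 2, 3, 4} are pairwise adjacent, and any tree decomposition puts a clique entirely inside one bag — forcing width ≥ 3. Therefore the treewidth is 3.

Treewidth 3.
One optimal decomposition is:
Bags: B1 = {1, 2, 3, 4}
Tree: (single bag)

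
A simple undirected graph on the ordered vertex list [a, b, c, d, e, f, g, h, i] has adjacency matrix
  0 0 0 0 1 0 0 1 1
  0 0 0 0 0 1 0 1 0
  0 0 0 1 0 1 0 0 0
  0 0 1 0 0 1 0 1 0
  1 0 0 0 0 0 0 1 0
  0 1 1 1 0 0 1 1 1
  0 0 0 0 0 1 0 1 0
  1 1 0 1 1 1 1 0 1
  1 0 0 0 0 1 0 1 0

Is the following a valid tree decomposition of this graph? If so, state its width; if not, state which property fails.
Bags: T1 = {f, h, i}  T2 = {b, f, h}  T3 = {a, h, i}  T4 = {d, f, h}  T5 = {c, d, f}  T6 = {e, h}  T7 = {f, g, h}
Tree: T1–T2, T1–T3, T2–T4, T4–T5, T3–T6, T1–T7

No — edge (a,e) lies in no bag.

A tree decomposition must satisfy three properties: every vertex lies in some bag; for every edge, both endpoints lie together in some bag; and for every vertex, the bags containing it form a connected subtree. Here edge (a,e) lies in no bag, so the decomposition is invalid.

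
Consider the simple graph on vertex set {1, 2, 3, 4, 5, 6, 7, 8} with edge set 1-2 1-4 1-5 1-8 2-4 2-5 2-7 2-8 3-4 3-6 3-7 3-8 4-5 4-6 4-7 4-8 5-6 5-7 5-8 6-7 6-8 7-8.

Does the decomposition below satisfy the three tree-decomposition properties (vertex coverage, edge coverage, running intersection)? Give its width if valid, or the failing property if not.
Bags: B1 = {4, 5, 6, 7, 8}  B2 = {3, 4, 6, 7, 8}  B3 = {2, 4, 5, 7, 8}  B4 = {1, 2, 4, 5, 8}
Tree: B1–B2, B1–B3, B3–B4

Checking the three conditions: (i) the bags cover all of {1, 2, 3, 4, 5, 6, 7, 8}; (ii) for each edge, some bag contains both endpoints; (iii) the bags containing any fixed vertex form a subtree. All hold, so the decomposition is valid with width 5 − 1 = 4.

Yes; width 4.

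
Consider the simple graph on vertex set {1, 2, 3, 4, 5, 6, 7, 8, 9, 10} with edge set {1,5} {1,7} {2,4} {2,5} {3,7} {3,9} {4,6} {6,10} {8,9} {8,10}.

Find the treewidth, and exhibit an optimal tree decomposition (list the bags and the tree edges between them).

Treewidth 2.
Bags: B1 = {3, 8, 9}  B2 = {3, 7, 8}  B3 = {1, 7, 8}  B4 = {1, 5, 8}  B5 = {2, 5, 8}  B6 = {2, 4, 8}  B7 = {4, 6, 8}  B8 = {6, 8, 10}
Tree: B1–B2, B2–B3, B3–B4, B4–B5, B5–B6, B6–B7, B7–B8

Each bag holds 3 vertices, so the decomposition has width 2, which upper-bounds the treewidth. For the lower bound, G contains the cycle 8–9–3–7–1–5–2–4–6–10–8, so G is not a forest; only forests have treewidth ≤ 1, hence tw(G) ≥ 2. Hence tw(G) = 2 exactly.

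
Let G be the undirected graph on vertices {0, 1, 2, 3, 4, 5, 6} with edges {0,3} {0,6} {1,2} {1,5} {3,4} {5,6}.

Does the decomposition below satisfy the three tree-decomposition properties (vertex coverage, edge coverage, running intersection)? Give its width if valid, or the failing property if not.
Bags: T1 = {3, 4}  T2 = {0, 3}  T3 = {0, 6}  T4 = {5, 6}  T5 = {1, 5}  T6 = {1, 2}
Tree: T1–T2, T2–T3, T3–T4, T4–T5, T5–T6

Every vertex of G appears in some bag (union = {0, 1, 2, 3, 4, 5, 6}); every edge is covered by a bag; and for each vertex v the set of bags containing v is connected in the bag tree. The decomposition is therefore valid. The largest bag has 2 vertices, so the width is 1.

Yes; width 1.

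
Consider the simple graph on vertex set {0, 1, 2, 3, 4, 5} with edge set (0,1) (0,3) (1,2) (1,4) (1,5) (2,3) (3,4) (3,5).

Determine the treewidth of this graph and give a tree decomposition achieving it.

Every bag has size at most 3, so the width is 3 − 1 = 2 and tw(G) ≤ 2. Since 2–3–4–1–2 is a cycle in G, G is not acyclic. Forests are exactly the graphs of treewidth ≤ 1, so tw(G) ≥ 2. Therefore the treewidth is 2.

Treewidth 2.
One optimal decomposition is:
Bags: B1 = {1, 2, 3}  B2 = {1, 3, 4}  B3 = {1, 3, 5}  B4 = {0, 1, 3}
Tree: B1–B2, B2–B3, B3–B4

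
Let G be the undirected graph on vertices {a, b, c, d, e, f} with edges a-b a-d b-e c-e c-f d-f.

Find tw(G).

A width-2 tree decomposition is:
Bags: B1 = {a, b, d}  B2 = {b, d, e}  B3 = {c, d, e}  B4 = {c, d, f}
Tree: B1–B2, B2–B3, B3–B4
Each bag holds 3 vertices, so the decomposition has width 2, which upper-bounds the treewidth. Since d–a–b–e–c–f–d is a cycle in G, G is not acyclic. Forests are exactly the graphs of treewidth ≤ 1, so tw(G) ≥ 2. Therefore the treewidth is 2.

2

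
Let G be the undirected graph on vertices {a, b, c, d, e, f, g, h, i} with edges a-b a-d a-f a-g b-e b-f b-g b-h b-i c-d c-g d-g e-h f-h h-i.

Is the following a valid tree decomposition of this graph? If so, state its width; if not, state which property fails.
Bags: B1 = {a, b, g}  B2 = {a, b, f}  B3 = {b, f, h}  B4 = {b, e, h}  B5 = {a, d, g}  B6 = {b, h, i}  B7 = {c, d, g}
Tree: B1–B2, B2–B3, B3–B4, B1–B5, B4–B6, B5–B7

Checking the three conditions: (i) the bags cover all of {a, b, c, d, e, f, g, h, i}; (ii) for each edge, some bag contains both endpoints; (iii) the bags containing any fixed vertex form a subtree. All hold, so the decomposition is valid with width 3 − 1 = 2.

Yes; width 2.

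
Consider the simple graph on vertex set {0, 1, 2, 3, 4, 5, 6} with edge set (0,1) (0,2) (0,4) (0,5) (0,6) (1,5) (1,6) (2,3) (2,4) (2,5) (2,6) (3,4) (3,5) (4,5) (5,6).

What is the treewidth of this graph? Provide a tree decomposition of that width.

Every bag has size at most 4, so the width is 4 − 1 = 3 and tw(G) ≤ 3. For the lower bound, the 4 vertices {0, 1, 5, 6} are pairwise adjacent, and any tree decomposition puts a clique entirely inside one bag — forcing width ≥ 3. Therefore the treewidth is 3.

Treewidth 3.
Bags: B1 = {0, 2, 4, 5}  B2 = {2, 3, 4, 5}  B3 = {0, 2, 5, 6}  B4 = {0, 1, 5, 6}
Tree: B1–B2, B1–B3, B3–B4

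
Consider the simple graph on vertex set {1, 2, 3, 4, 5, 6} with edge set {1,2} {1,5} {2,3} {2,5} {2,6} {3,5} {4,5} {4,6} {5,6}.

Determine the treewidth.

2

A width-2 tree decomposition is:
Bags: B1 = {2, 5, 6}  B2 = {2, 3, 5}  B3 = {1, 2, 5}  B4 = {4, 5, 6}
Tree: B1–B2, B1–B3, B1–B4
Each bag holds 3 vertices, so the decomposition has width 2, which upper-bounds the treewidth. For the lower bound, the 3 vertices {1, 2, 5} are pairwise adjacent, and any tree decomposition puts a clique entirely inside one bag — forcing width ≥ 2. Therefore the treewidth is 2.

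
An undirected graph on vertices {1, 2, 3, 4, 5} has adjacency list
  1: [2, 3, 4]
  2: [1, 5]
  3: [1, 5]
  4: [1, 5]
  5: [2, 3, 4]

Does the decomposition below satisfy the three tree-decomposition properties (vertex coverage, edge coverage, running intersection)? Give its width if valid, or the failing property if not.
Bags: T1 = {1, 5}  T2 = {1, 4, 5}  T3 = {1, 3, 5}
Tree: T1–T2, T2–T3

No — vertex 2 appears in no bag.

A tree decomposition must satisfy three properties: every vertex lies in some bag; for every edge, both endpoints lie together in some bag; and for every vertex, the bags containing it form a connected subtree. Here vertex 2 appears in no bag, so the decomposition is invalid.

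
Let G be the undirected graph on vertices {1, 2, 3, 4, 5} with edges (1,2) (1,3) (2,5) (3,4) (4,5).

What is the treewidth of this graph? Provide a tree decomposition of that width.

Every bag has size at most 3, so the width is 3 − 1 = 2 and tw(G) ≤ 2. For the lower bound, G contains the cycle 1–3–4–5–2–1, so G is not a forest; only forests have treewidth ≤ 1, hence tw(G) ≥ 2. The upper and lower bounds meet at 2, so that is the treewidth.

Treewidth 2.
One optimal decomposition is:
Bags: B1 = {1, 3, 4}  B2 = {1, 4, 5}  B3 = {1, 2, 5}
Tree: B1–B2, B2–B3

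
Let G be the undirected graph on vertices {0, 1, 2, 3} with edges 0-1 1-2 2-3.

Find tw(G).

1

A width-1 tree decomposition is:
Bags: B1 = {2, 3}  B2 = {1, 2}  B3 = {0, 1}
Tree: B1–B2, B2–B3
The largest bag has 2 vertices, giving width 1; this decomposition certifies tw(G) ≤ 1. Any graph with an edge has treewidth ≥ 1, and G has the edge 3–2. Therefore the treewidth is 1.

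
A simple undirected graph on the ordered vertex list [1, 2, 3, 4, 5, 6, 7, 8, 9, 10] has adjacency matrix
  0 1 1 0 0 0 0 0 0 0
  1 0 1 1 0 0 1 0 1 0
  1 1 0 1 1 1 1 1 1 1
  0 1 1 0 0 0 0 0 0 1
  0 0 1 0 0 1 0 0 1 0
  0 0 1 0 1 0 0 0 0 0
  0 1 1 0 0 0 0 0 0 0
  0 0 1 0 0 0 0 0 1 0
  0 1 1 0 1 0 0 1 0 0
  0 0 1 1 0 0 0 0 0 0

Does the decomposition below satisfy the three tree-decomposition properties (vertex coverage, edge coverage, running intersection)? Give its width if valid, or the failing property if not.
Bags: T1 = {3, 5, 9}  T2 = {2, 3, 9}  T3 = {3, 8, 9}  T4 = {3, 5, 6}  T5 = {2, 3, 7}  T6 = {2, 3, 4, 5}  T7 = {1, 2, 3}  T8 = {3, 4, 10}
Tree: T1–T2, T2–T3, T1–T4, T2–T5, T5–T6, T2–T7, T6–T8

A tree decomposition must satisfy three properties: every vertex lies in some bag; for every edge, both endpoints lie together in some bag; and for every vertex, the bags containing it form a connected subtree. Here bags containing vertex 5 are not connected in the tree, so the decomposition is invalid.

No — bags containing vertex 5 are not connected in the tree.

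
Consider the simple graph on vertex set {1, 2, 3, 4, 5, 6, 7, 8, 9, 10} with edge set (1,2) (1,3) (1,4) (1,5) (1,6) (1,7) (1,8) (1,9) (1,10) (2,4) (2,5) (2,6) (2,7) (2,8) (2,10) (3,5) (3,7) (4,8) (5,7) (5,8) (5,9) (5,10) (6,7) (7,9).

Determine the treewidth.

3

A width-3 tree decomposition is:
Bags: B1 = {1, 2, 5, 7}  B2 = {1, 5, 7, 9}  B3 = {1, 2, 6, 7}  B4 = {1, 2, 5, 10}  B5 = {1, 2, 5, 8}  B6 = {1, 2, 4, 8}  B7 = {1, 3, 5, 7}
Tree: B1–B2, B1–B3, B1–B4, B4–B5, B5–B6, B1–B7
The largest bag has 4 vertices, giving width 3; this decomposition certifies tw(G) ≤ 3. On the other hand G contains the 4-clique {1, 5, 7, 9}. A clique must lie in a single bag of any decomposition, so no decomposition can have width below 3. The upper and lower bounds meet at 3, so that is the treewidth.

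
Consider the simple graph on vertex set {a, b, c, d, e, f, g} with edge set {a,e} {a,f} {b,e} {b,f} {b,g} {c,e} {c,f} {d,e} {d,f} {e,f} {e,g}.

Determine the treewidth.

2

A width-2 tree decomposition is:
Bags: B1 = {a, e, f}  B2 = {b, e, f}  B3 = {c, e, f}  B4 = {b, e, g}  B5 = {d, e, f}
Tree: B1–B2, B1–B3, B2–B4, B1–B5
Every bag has size at most 3, so the width is 3 − 1 = 2 and tw(G) ≤ 2. Conversely, {b, e, g} is a clique of size 3, and the vertices of any clique must share a bag in every tree decomposition; so some bag has ≥ 3 vertices and tw(G) ≥ 2. Combining the bounds, tw(G) = 2.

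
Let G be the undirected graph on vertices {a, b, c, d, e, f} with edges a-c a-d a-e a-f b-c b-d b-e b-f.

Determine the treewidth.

A width-2 tree decomposition is:
Bags: B1 = {a, b, e}  B2 = {a, b, f}  B3 = {a, b, d}  B4 = {a, b, c}
Tree: B1–B2, B2–B3, B3–B4
Every bag has size at most 3, so the width is 3 − 1 = 2 and tw(G) ≤ 2. Since a–e–b–f–a is a cycle in G, G is not acyclic. Forests are exactly the graphs of treewidth ≤ 1, so tw(G) ≥ 2. Combining the bounds, tw(G) = 2.

2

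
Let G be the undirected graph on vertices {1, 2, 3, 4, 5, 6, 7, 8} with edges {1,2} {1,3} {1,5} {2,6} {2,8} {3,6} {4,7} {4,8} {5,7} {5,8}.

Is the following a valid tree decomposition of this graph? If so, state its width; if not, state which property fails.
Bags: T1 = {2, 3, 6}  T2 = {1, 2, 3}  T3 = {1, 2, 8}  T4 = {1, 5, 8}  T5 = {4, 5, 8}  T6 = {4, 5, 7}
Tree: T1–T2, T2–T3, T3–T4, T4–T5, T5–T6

Every vertex of G appears in some bag (union = {1, 2, 3, 4, 5, 6, 7, 8}); every edge is covered by a bag; and for each vertex v the set of bags containing v is connected in the bag tree. The decomposition is therefore valid. The largest bag has 3 vertices, so the width is 2.

Yes; width 2.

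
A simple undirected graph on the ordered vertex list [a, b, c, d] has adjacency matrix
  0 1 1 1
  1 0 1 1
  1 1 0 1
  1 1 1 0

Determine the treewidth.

A width-3 tree decomposition is:
Bags: B1 = {a, b, c, d}
Tree: (single bag)
With just one bag of size 4, the width is 4 − 1 = 3, so tw(G) ≤ 3. For the lower bound, the 4 vertices {a, b, c, d} are pairwise adjacent, and any tree decomposition puts a clique entirely inside one bag — forcing width ≥ 3. Therefore the treewidth is 3.

3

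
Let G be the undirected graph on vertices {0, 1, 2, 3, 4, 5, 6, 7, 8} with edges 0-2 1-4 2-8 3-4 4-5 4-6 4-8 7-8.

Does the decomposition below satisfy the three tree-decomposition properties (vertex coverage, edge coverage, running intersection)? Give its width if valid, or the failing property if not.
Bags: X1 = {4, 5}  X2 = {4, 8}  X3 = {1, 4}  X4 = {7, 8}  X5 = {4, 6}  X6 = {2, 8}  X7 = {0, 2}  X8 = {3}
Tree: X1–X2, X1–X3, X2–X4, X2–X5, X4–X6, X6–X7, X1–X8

No — edge (4,3) lies in no bag.

A tree decomposition must satisfy three properties: every vertex lies in some bag; for every edge, both endpoints lie together in some bag; and for every vertex, the bags containing it form a connected subtree. Here edge (4,3) lies in no bag, so the decomposition is invalid.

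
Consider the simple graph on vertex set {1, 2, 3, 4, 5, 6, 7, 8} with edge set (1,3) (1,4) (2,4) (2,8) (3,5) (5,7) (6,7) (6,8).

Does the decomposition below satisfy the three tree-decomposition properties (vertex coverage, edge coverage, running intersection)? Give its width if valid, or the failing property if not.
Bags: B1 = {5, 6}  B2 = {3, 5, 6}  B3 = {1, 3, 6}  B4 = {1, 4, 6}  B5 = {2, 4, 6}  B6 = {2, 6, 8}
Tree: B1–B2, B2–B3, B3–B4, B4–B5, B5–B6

A tree decomposition must satisfy three properties: every vertex lies in some bag; for every edge, both endpoints lie together in some bag; and for every vertex, the bags containing it form a connected subtree. Here vertex 7 appears in no bag, so the decomposition is invalid.

No — vertex 7 appears in no bag.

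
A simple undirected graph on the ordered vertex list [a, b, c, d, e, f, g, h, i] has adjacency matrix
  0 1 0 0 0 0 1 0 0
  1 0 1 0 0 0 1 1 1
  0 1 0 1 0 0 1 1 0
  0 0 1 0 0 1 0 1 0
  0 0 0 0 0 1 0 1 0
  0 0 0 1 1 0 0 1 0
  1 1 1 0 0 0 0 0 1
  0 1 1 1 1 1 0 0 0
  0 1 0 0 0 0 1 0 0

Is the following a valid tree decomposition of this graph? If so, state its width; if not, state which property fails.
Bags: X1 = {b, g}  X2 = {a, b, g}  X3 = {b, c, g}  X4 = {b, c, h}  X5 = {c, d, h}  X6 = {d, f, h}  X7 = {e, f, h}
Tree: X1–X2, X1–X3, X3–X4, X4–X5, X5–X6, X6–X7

No — vertex i appears in no bag.

A tree decomposition must satisfy three properties: every vertex lies in some bag; for every edge, both endpoints lie together in some bag; and for every vertex, the bags containing it form a connected subtree. Here vertex i appears in no bag, so the decomposition is invalid.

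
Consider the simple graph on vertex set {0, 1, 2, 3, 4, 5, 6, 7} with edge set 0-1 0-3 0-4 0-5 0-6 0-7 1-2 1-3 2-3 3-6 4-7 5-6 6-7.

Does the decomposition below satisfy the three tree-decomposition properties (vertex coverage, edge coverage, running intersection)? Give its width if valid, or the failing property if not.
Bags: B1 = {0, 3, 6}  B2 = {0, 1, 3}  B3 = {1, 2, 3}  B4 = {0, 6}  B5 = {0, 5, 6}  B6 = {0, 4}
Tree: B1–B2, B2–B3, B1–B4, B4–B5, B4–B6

No — vertex 7 appears in no bag.

A tree decomposition must satisfy three properties: every vertex lies in some bag; for every edge, both endpoints lie together in some bag; and for every vertex, the bags containing it form a connected subtree. Here vertex 7 appears in no bag, so the decomposition is invalid.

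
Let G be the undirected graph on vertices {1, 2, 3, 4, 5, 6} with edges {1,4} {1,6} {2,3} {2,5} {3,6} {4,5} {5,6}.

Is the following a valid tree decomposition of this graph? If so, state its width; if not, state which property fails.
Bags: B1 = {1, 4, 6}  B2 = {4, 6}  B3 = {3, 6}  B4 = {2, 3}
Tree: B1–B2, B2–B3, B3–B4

No — vertex 5 appears in no bag.

A tree decomposition must satisfy three properties: every vertex lies in some bag; for every edge, both endpoints lie together in some bag; and for every vertex, the bags containing it form a connected subtree. Here vertex 5 appears in no bag, so the decomposition is invalid.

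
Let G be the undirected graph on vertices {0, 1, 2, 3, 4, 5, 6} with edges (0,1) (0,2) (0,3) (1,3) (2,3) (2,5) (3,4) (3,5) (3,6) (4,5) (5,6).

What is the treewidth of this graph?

2

A width-2 tree decomposition is:
Bags: B1 = {3, 5, 6}  B2 = {3, 4, 5}  B3 = {2, 3, 5}  B4 = {0, 2, 3}  B5 = {0, 1, 3}
Tree: B1–B2, B2–B3, B3–B4, B4–B5
Each bag holds 3 vertices, so the decomposition has width 2, which upper-bounds the treewidth. On the other hand G contains the 3-clique {0, 1, 3}. A clique must lie in a single bag of any decomposition, so no decomposition can have width below 2. Therefore the treewidth is 2.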